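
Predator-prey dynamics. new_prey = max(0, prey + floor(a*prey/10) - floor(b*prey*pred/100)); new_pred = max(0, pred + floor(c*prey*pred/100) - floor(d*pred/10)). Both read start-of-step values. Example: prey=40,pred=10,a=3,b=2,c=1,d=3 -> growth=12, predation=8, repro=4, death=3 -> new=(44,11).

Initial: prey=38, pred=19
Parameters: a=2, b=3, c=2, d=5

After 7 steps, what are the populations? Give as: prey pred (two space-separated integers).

Answer: 3 2

Derivation:
Step 1: prey: 38+7-21=24; pred: 19+14-9=24
Step 2: prey: 24+4-17=11; pred: 24+11-12=23
Step 3: prey: 11+2-7=6; pred: 23+5-11=17
Step 4: prey: 6+1-3=4; pred: 17+2-8=11
Step 5: prey: 4+0-1=3; pred: 11+0-5=6
Step 6: prey: 3+0-0=3; pred: 6+0-3=3
Step 7: prey: 3+0-0=3; pred: 3+0-1=2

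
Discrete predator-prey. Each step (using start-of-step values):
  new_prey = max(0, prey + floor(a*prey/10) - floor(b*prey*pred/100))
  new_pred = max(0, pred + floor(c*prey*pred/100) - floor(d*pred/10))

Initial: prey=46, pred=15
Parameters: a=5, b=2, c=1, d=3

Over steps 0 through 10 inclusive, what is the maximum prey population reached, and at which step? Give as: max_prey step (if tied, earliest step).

Step 1: prey: 46+23-13=56; pred: 15+6-4=17
Step 2: prey: 56+28-19=65; pred: 17+9-5=21
Step 3: prey: 65+32-27=70; pred: 21+13-6=28
Step 4: prey: 70+35-39=66; pred: 28+19-8=39
Step 5: prey: 66+33-51=48; pred: 39+25-11=53
Step 6: prey: 48+24-50=22; pred: 53+25-15=63
Step 7: prey: 22+11-27=6; pred: 63+13-18=58
Step 8: prey: 6+3-6=3; pred: 58+3-17=44
Step 9: prey: 3+1-2=2; pred: 44+1-13=32
Step 10: prey: 2+1-1=2; pred: 32+0-9=23
Max prey = 70 at step 3

Answer: 70 3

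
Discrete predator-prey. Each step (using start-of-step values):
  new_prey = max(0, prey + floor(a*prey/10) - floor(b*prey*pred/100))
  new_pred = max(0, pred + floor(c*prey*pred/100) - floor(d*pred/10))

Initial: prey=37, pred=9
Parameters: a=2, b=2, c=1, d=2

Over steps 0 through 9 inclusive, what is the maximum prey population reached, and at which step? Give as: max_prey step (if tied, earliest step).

Answer: 38 1

Derivation:
Step 1: prey: 37+7-6=38; pred: 9+3-1=11
Step 2: prey: 38+7-8=37; pred: 11+4-2=13
Step 3: prey: 37+7-9=35; pred: 13+4-2=15
Step 4: prey: 35+7-10=32; pred: 15+5-3=17
Step 5: prey: 32+6-10=28; pred: 17+5-3=19
Step 6: prey: 28+5-10=23; pred: 19+5-3=21
Step 7: prey: 23+4-9=18; pred: 21+4-4=21
Step 8: prey: 18+3-7=14; pred: 21+3-4=20
Step 9: prey: 14+2-5=11; pred: 20+2-4=18
Max prey = 38 at step 1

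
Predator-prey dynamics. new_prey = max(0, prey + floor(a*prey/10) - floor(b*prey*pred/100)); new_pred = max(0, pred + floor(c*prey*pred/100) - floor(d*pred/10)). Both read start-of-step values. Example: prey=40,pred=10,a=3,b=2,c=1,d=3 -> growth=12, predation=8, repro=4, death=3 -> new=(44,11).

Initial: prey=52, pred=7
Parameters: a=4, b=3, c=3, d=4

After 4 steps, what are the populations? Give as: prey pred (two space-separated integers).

Step 1: prey: 52+20-10=62; pred: 7+10-2=15
Step 2: prey: 62+24-27=59; pred: 15+27-6=36
Step 3: prey: 59+23-63=19; pred: 36+63-14=85
Step 4: prey: 19+7-48=0; pred: 85+48-34=99

Answer: 0 99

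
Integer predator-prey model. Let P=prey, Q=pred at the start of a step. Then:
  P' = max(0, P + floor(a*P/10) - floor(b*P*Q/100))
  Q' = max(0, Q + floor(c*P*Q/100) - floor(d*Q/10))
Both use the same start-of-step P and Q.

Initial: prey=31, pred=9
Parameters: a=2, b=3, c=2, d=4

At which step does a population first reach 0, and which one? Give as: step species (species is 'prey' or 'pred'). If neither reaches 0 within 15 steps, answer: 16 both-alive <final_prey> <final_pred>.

Answer: 16 both-alive 16 2

Derivation:
Step 1: prey: 31+6-8=29; pred: 9+5-3=11
Step 2: prey: 29+5-9=25; pred: 11+6-4=13
Step 3: prey: 25+5-9=21; pred: 13+6-5=14
Step 4: prey: 21+4-8=17; pred: 14+5-5=14
Step 5: prey: 17+3-7=13; pred: 14+4-5=13
Step 6: prey: 13+2-5=10; pred: 13+3-5=11
Step 7: prey: 10+2-3=9; pred: 11+2-4=9
Step 8: prey: 9+1-2=8; pred: 9+1-3=7
Step 9: prey: 8+1-1=8; pred: 7+1-2=6
Step 10: prey: 8+1-1=8; pred: 6+0-2=4
Step 11: prey: 8+1-0=9; pred: 4+0-1=3
Step 12: prey: 9+1-0=10; pred: 3+0-1=2
Step 13: prey: 10+2-0=12; pred: 2+0-0=2
Step 14: prey: 12+2-0=14; pred: 2+0-0=2
Step 15: prey: 14+2-0=16; pred: 2+0-0=2
No extinction within 15 steps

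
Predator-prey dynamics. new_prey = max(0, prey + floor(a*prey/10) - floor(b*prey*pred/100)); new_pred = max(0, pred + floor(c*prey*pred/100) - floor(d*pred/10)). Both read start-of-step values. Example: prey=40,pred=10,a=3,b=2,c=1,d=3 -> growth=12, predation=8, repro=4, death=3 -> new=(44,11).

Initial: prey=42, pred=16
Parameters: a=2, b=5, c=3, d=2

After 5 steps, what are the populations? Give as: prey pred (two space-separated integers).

Answer: 0 23

Derivation:
Step 1: prey: 42+8-33=17; pred: 16+20-3=33
Step 2: prey: 17+3-28=0; pred: 33+16-6=43
Step 3: prey: 0+0-0=0; pred: 43+0-8=35
Step 4: prey: 0+0-0=0; pred: 35+0-7=28
Step 5: prey: 0+0-0=0; pred: 28+0-5=23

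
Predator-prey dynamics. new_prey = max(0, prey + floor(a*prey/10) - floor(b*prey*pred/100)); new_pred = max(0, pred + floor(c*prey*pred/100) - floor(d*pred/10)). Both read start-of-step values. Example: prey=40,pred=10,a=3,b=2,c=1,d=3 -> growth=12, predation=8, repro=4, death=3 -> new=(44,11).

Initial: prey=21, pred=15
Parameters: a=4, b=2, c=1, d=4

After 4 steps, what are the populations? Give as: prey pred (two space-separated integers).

Step 1: prey: 21+8-6=23; pred: 15+3-6=12
Step 2: prey: 23+9-5=27; pred: 12+2-4=10
Step 3: prey: 27+10-5=32; pred: 10+2-4=8
Step 4: prey: 32+12-5=39; pred: 8+2-3=7

Answer: 39 7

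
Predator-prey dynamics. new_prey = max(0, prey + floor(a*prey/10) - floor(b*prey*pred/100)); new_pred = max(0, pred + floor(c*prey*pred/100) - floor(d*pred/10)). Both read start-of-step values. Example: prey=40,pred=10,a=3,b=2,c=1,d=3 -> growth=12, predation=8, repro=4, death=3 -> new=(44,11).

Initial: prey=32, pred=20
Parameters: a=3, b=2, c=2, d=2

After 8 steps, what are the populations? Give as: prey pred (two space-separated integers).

Answer: 1 24

Derivation:
Step 1: prey: 32+9-12=29; pred: 20+12-4=28
Step 2: prey: 29+8-16=21; pred: 28+16-5=39
Step 3: prey: 21+6-16=11; pred: 39+16-7=48
Step 4: prey: 11+3-10=4; pred: 48+10-9=49
Step 5: prey: 4+1-3=2; pred: 49+3-9=43
Step 6: prey: 2+0-1=1; pred: 43+1-8=36
Step 7: prey: 1+0-0=1; pred: 36+0-7=29
Step 8: prey: 1+0-0=1; pred: 29+0-5=24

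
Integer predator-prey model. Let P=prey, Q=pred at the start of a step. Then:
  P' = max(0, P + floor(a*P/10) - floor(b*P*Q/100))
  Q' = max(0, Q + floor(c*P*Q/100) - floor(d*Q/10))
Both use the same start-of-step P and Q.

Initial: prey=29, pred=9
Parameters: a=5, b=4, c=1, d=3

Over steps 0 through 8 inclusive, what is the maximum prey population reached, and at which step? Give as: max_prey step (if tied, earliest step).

Answer: 52 5

Derivation:
Step 1: prey: 29+14-10=33; pred: 9+2-2=9
Step 2: prey: 33+16-11=38; pred: 9+2-2=9
Step 3: prey: 38+19-13=44; pred: 9+3-2=10
Step 4: prey: 44+22-17=49; pred: 10+4-3=11
Step 5: prey: 49+24-21=52; pred: 11+5-3=13
Step 6: prey: 52+26-27=51; pred: 13+6-3=16
Step 7: prey: 51+25-32=44; pred: 16+8-4=20
Step 8: prey: 44+22-35=31; pred: 20+8-6=22
Max prey = 52 at step 5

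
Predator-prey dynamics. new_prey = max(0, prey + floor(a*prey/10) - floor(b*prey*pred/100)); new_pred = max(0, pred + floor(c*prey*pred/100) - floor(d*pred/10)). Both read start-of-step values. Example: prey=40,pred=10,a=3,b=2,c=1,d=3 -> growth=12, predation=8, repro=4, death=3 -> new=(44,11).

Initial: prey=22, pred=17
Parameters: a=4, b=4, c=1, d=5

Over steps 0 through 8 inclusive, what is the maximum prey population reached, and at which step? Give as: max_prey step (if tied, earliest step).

Answer: 63 8

Derivation:
Step 1: prey: 22+8-14=16; pred: 17+3-8=12
Step 2: prey: 16+6-7=15; pred: 12+1-6=7
Step 3: prey: 15+6-4=17; pred: 7+1-3=5
Step 4: prey: 17+6-3=20; pred: 5+0-2=3
Step 5: prey: 20+8-2=26; pred: 3+0-1=2
Step 6: prey: 26+10-2=34; pred: 2+0-1=1
Step 7: prey: 34+13-1=46; pred: 1+0-0=1
Step 8: prey: 46+18-1=63; pred: 1+0-0=1
Max prey = 63 at step 8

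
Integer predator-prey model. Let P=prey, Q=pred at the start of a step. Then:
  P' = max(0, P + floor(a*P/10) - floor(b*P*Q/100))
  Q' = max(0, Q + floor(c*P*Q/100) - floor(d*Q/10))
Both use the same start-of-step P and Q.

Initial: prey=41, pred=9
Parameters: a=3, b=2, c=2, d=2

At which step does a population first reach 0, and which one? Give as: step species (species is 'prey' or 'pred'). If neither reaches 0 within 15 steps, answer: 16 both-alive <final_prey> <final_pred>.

Step 1: prey: 41+12-7=46; pred: 9+7-1=15
Step 2: prey: 46+13-13=46; pred: 15+13-3=25
Step 3: prey: 46+13-23=36; pred: 25+23-5=43
Step 4: prey: 36+10-30=16; pred: 43+30-8=65
Step 5: prey: 16+4-20=0; pred: 65+20-13=72
First extinction: prey at step 5

Answer: 5 prey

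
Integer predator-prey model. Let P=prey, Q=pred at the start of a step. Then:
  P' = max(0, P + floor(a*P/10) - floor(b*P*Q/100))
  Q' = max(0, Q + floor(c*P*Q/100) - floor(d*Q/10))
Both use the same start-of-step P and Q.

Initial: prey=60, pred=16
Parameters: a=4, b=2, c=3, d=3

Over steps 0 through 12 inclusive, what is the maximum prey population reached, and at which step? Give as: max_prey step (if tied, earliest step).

Answer: 65 1

Derivation:
Step 1: prey: 60+24-19=65; pred: 16+28-4=40
Step 2: prey: 65+26-52=39; pred: 40+78-12=106
Step 3: prey: 39+15-82=0; pred: 106+124-31=199
Step 4: prey: 0+0-0=0; pred: 199+0-59=140
Step 5: prey: 0+0-0=0; pred: 140+0-42=98
Step 6: prey: 0+0-0=0; pred: 98+0-29=69
Step 7: prey: 0+0-0=0; pred: 69+0-20=49
Step 8: prey: 0+0-0=0; pred: 49+0-14=35
Step 9: prey: 0+0-0=0; pred: 35+0-10=25
Step 10: prey: 0+0-0=0; pred: 25+0-7=18
Step 11: prey: 0+0-0=0; pred: 18+0-5=13
Step 12: prey: 0+0-0=0; pred: 13+0-3=10
Max prey = 65 at step 1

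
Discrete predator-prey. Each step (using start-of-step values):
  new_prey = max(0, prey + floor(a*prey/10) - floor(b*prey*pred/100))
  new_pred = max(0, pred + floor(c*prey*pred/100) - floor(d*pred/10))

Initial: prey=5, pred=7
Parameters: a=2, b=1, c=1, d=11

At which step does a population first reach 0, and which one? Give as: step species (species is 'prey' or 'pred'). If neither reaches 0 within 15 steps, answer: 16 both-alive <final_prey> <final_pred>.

Answer: 1 pred

Derivation:
Step 1: prey: 5+1-0=6; pred: 7+0-7=0
First extinction: pred at step 1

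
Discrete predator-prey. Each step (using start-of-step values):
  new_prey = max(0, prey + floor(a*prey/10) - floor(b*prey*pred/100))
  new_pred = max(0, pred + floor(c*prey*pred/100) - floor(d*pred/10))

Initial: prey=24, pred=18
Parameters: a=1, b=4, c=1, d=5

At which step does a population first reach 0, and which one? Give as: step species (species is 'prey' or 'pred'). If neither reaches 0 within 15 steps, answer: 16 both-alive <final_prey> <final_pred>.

Step 1: prey: 24+2-17=9; pred: 18+4-9=13
Step 2: prey: 9+0-4=5; pred: 13+1-6=8
Step 3: prey: 5+0-1=4; pred: 8+0-4=4
Step 4: prey: 4+0-0=4; pred: 4+0-2=2
Step 5: prey: 4+0-0=4; pred: 2+0-1=1
Step 6: prey: 4+0-0=4; pred: 1+0-0=1
Steps 7-15: state stable at prey=4, pred=1 (no change)
No extinction within 15 steps

Answer: 16 both-alive 4 1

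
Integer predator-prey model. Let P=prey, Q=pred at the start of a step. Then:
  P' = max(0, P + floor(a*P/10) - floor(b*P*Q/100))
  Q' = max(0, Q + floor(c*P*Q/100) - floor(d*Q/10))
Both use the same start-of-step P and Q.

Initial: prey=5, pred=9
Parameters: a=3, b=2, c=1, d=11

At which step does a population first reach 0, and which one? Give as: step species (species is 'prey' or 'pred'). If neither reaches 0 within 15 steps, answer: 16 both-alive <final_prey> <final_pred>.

Answer: 1 pred

Derivation:
Step 1: prey: 5+1-0=6; pred: 9+0-9=0
First extinction: pred at step 1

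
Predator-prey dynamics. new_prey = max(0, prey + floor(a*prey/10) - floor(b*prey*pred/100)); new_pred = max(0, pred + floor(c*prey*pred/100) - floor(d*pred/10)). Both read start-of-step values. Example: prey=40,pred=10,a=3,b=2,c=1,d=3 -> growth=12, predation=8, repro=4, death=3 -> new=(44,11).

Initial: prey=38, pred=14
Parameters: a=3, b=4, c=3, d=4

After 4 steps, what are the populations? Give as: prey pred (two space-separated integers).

Answer: 0 19

Derivation:
Step 1: prey: 38+11-21=28; pred: 14+15-5=24
Step 2: prey: 28+8-26=10; pred: 24+20-9=35
Step 3: prey: 10+3-14=0; pred: 35+10-14=31
Step 4: prey: 0+0-0=0; pred: 31+0-12=19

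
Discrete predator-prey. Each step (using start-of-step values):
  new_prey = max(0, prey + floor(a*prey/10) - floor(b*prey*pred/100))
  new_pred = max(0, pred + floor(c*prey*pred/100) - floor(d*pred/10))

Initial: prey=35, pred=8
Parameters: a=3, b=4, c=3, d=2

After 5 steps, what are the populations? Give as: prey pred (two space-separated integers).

Step 1: prey: 35+10-11=34; pred: 8+8-1=15
Step 2: prey: 34+10-20=24; pred: 15+15-3=27
Step 3: prey: 24+7-25=6; pred: 27+19-5=41
Step 4: prey: 6+1-9=0; pred: 41+7-8=40
Step 5: prey: 0+0-0=0; pred: 40+0-8=32

Answer: 0 32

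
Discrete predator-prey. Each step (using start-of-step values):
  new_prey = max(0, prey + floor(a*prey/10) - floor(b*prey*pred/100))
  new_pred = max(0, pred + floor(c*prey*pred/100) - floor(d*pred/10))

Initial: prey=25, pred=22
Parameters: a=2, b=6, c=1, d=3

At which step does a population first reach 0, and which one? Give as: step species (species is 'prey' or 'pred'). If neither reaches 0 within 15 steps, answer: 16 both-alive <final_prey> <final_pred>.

Answer: 1 prey

Derivation:
Step 1: prey: 25+5-33=0; pred: 22+5-6=21
First extinction: prey at step 1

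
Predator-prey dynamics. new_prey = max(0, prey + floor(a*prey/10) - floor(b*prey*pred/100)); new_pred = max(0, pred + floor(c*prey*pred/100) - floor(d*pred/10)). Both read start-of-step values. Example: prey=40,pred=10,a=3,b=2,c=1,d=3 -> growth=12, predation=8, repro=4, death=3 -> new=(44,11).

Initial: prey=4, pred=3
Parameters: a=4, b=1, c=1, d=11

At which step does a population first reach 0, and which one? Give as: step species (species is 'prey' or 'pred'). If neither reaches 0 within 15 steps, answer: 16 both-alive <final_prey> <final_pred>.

Step 1: prey: 4+1-0=5; pred: 3+0-3=0
First extinction: pred at step 1

Answer: 1 pred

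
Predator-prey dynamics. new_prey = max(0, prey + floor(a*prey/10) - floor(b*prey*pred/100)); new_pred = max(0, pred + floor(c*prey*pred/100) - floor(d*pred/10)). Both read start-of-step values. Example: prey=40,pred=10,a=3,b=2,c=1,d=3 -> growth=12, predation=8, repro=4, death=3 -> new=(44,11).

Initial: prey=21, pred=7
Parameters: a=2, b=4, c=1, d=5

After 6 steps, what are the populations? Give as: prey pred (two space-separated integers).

Step 1: prey: 21+4-5=20; pred: 7+1-3=5
Step 2: prey: 20+4-4=20; pred: 5+1-2=4
Step 3: prey: 20+4-3=21; pred: 4+0-2=2
Step 4: prey: 21+4-1=24; pred: 2+0-1=1
Step 5: prey: 24+4-0=28; pred: 1+0-0=1
Step 6: prey: 28+5-1=32; pred: 1+0-0=1

Answer: 32 1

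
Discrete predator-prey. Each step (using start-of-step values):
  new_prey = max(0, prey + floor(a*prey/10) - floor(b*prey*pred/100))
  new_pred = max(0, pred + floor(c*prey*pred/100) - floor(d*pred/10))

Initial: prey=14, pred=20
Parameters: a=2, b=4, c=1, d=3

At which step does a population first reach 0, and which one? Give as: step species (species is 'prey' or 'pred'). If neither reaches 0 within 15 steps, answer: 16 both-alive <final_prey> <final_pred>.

Answer: 16 both-alive 2 3

Derivation:
Step 1: prey: 14+2-11=5; pred: 20+2-6=16
Step 2: prey: 5+1-3=3; pred: 16+0-4=12
Step 3: prey: 3+0-1=2; pred: 12+0-3=9
Step 4: prey: 2+0-0=2; pred: 9+0-2=7
Step 5: prey: 2+0-0=2; pred: 7+0-2=5
Step 6: prey: 2+0-0=2; pred: 5+0-1=4
Step 7: prey: 2+0-0=2; pred: 4+0-1=3
Step 8: prey: 2+0-0=2; pred: 3+0-0=3
Steps 9-15: state stable at prey=2, pred=3 (no change)
No extinction within 15 steps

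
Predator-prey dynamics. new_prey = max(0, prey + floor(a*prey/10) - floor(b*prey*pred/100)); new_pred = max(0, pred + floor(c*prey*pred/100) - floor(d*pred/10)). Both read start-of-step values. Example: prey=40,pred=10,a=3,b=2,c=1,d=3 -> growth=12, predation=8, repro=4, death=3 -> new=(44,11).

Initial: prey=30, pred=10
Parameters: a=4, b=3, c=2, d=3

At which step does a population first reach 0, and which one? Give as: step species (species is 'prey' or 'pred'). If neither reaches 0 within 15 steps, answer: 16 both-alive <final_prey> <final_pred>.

Step 1: prey: 30+12-9=33; pred: 10+6-3=13
Step 2: prey: 33+13-12=34; pred: 13+8-3=18
Step 3: prey: 34+13-18=29; pred: 18+12-5=25
Step 4: prey: 29+11-21=19; pred: 25+14-7=32
Step 5: prey: 19+7-18=8; pred: 32+12-9=35
Step 6: prey: 8+3-8=3; pred: 35+5-10=30
Step 7: prey: 3+1-2=2; pred: 30+1-9=22
Step 8: prey: 2+0-1=1; pred: 22+0-6=16
Step 9: prey: 1+0-0=1; pred: 16+0-4=12
Step 10: prey: 1+0-0=1; pred: 12+0-3=9
Step 11: prey: 1+0-0=1; pred: 9+0-2=7
Step 12: prey: 1+0-0=1; pred: 7+0-2=5
Step 13: prey: 1+0-0=1; pred: 5+0-1=4
Step 14: prey: 1+0-0=1; pred: 4+0-1=3
Step 15: prey: 1+0-0=1; pred: 3+0-0=3
No extinction within 15 steps

Answer: 16 both-alive 1 3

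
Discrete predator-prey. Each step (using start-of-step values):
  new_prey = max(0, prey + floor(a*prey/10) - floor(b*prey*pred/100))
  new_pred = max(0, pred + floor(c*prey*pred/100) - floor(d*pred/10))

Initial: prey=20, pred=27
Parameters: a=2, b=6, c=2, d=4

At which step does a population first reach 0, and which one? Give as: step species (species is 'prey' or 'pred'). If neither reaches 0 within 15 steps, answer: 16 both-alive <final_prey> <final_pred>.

Answer: 1 prey

Derivation:
Step 1: prey: 20+4-32=0; pred: 27+10-10=27
First extinction: prey at step 1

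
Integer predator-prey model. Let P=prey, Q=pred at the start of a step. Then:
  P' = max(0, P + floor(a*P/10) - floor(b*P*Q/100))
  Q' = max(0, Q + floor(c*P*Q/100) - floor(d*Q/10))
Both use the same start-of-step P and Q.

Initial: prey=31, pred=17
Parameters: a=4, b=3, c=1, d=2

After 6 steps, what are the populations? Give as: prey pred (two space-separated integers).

Step 1: prey: 31+12-15=28; pred: 17+5-3=19
Step 2: prey: 28+11-15=24; pred: 19+5-3=21
Step 3: prey: 24+9-15=18; pred: 21+5-4=22
Step 4: prey: 18+7-11=14; pred: 22+3-4=21
Step 5: prey: 14+5-8=11; pred: 21+2-4=19
Step 6: prey: 11+4-6=9; pred: 19+2-3=18

Answer: 9 18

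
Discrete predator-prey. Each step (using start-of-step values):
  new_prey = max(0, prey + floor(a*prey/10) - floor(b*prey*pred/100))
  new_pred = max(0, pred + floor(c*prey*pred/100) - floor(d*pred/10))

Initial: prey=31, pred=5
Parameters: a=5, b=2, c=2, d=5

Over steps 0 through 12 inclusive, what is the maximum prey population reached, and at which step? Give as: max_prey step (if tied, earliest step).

Answer: 98 4

Derivation:
Step 1: prey: 31+15-3=43; pred: 5+3-2=6
Step 2: prey: 43+21-5=59; pred: 6+5-3=8
Step 3: prey: 59+29-9=79; pred: 8+9-4=13
Step 4: prey: 79+39-20=98; pred: 13+20-6=27
Step 5: prey: 98+49-52=95; pred: 27+52-13=66
Step 6: prey: 95+47-125=17; pred: 66+125-33=158
Step 7: prey: 17+8-53=0; pred: 158+53-79=132
Step 8: prey: 0+0-0=0; pred: 132+0-66=66
Step 9: prey: 0+0-0=0; pred: 66+0-33=33
Step 10: prey: 0+0-0=0; pred: 33+0-16=17
Step 11: prey: 0+0-0=0; pred: 17+0-8=9
Step 12: prey: 0+0-0=0; pred: 9+0-4=5
Max prey = 98 at step 4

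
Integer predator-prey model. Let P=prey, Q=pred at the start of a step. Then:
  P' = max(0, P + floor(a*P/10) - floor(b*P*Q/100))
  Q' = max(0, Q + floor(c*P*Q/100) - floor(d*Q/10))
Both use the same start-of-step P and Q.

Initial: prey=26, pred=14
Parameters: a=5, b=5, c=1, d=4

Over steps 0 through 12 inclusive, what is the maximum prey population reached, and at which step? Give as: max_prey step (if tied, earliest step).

Answer: 120 12

Derivation:
Step 1: prey: 26+13-18=21; pred: 14+3-5=12
Step 2: prey: 21+10-12=19; pred: 12+2-4=10
Step 3: prey: 19+9-9=19; pred: 10+1-4=7
Step 4: prey: 19+9-6=22; pred: 7+1-2=6
Step 5: prey: 22+11-6=27; pred: 6+1-2=5
Step 6: prey: 27+13-6=34; pred: 5+1-2=4
Step 7: prey: 34+17-6=45; pred: 4+1-1=4
Step 8: prey: 45+22-9=58; pred: 4+1-1=4
Step 9: prey: 58+29-11=76; pred: 4+2-1=5
Step 10: prey: 76+38-19=95; pred: 5+3-2=6
Step 11: prey: 95+47-28=114; pred: 6+5-2=9
Step 12: prey: 114+57-51=120; pred: 9+10-3=16
Max prey = 120 at step 12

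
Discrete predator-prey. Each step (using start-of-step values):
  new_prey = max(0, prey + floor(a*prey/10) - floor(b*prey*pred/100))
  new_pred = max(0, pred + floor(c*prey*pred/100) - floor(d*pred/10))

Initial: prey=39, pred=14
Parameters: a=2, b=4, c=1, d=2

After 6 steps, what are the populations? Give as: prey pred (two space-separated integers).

Answer: 2 10

Derivation:
Step 1: prey: 39+7-21=25; pred: 14+5-2=17
Step 2: prey: 25+5-17=13; pred: 17+4-3=18
Step 3: prey: 13+2-9=6; pred: 18+2-3=17
Step 4: prey: 6+1-4=3; pred: 17+1-3=15
Step 5: prey: 3+0-1=2; pred: 15+0-3=12
Step 6: prey: 2+0-0=2; pred: 12+0-2=10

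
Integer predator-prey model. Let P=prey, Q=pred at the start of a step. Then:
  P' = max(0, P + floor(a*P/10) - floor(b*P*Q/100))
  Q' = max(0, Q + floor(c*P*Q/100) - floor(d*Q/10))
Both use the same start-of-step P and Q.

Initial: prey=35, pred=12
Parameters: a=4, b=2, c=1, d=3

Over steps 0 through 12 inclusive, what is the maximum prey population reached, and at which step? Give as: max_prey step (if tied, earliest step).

Answer: 53 4

Derivation:
Step 1: prey: 35+14-8=41; pred: 12+4-3=13
Step 2: prey: 41+16-10=47; pred: 13+5-3=15
Step 3: prey: 47+18-14=51; pred: 15+7-4=18
Step 4: prey: 51+20-18=53; pred: 18+9-5=22
Step 5: prey: 53+21-23=51; pred: 22+11-6=27
Step 6: prey: 51+20-27=44; pred: 27+13-8=32
Step 7: prey: 44+17-28=33; pred: 32+14-9=37
Step 8: prey: 33+13-24=22; pred: 37+12-11=38
Step 9: prey: 22+8-16=14; pred: 38+8-11=35
Step 10: prey: 14+5-9=10; pred: 35+4-10=29
Step 11: prey: 10+4-5=9; pred: 29+2-8=23
Step 12: prey: 9+3-4=8; pred: 23+2-6=19
Max prey = 53 at step 4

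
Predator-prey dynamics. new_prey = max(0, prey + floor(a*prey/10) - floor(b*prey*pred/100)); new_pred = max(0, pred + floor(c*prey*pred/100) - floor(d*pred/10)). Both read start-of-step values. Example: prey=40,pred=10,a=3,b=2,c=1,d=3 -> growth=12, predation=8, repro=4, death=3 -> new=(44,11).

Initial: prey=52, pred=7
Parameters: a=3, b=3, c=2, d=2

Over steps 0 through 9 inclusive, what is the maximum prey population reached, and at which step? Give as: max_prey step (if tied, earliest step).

Step 1: prey: 52+15-10=57; pred: 7+7-1=13
Step 2: prey: 57+17-22=52; pred: 13+14-2=25
Step 3: prey: 52+15-39=28; pred: 25+26-5=46
Step 4: prey: 28+8-38=0; pred: 46+25-9=62
Step 5: prey: 0+0-0=0; pred: 62+0-12=50
Step 6: prey: 0+0-0=0; pred: 50+0-10=40
Step 7: prey: 0+0-0=0; pred: 40+0-8=32
Step 8: prey: 0+0-0=0; pred: 32+0-6=26
Step 9: prey: 0+0-0=0; pred: 26+0-5=21
Max prey = 57 at step 1

Answer: 57 1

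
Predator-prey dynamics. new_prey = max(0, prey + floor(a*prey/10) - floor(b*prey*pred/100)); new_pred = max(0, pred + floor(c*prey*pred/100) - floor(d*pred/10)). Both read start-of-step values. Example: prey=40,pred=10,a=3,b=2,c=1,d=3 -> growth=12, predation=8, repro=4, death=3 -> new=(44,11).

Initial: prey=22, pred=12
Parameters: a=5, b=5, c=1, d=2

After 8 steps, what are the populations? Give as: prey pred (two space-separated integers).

Step 1: prey: 22+11-13=20; pred: 12+2-2=12
Step 2: prey: 20+10-12=18; pred: 12+2-2=12
Step 3: prey: 18+9-10=17; pred: 12+2-2=12
Step 4: prey: 17+8-10=15; pred: 12+2-2=12
Step 5: prey: 15+7-9=13; pred: 12+1-2=11
Step 6: prey: 13+6-7=12; pred: 11+1-2=10
Step 7: prey: 12+6-6=12; pred: 10+1-2=9
Step 8: prey: 12+6-5=13; pred: 9+1-1=9

Answer: 13 9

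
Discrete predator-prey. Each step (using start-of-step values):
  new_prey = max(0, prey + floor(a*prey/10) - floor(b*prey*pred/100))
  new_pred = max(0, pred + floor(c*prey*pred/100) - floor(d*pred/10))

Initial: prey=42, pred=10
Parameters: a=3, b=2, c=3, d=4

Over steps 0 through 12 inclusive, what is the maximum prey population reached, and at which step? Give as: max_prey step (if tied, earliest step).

Answer: 46 1

Derivation:
Step 1: prey: 42+12-8=46; pred: 10+12-4=18
Step 2: prey: 46+13-16=43; pred: 18+24-7=35
Step 3: prey: 43+12-30=25; pred: 35+45-14=66
Step 4: prey: 25+7-33=0; pred: 66+49-26=89
Step 5: prey: 0+0-0=0; pred: 89+0-35=54
Step 6: prey: 0+0-0=0; pred: 54+0-21=33
Step 7: prey: 0+0-0=0; pred: 33+0-13=20
Step 8: prey: 0+0-0=0; pred: 20+0-8=12
Step 9: prey: 0+0-0=0; pred: 12+0-4=8
Step 10: prey: 0+0-0=0; pred: 8+0-3=5
Step 11: prey: 0+0-0=0; pred: 5+0-2=3
Step 12: prey: 0+0-0=0; pred: 3+0-1=2
Max prey = 46 at step 1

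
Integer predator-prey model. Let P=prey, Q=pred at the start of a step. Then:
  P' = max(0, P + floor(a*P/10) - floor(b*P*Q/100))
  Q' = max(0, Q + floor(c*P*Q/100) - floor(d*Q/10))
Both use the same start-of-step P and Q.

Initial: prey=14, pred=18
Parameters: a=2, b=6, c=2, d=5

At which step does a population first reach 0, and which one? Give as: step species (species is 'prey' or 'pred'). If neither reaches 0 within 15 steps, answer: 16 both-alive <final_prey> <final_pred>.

Answer: 16 both-alive 1 1

Derivation:
Step 1: prey: 14+2-15=1; pred: 18+5-9=14
Step 2: prey: 1+0-0=1; pred: 14+0-7=7
Step 3: prey: 1+0-0=1; pred: 7+0-3=4
Step 4: prey: 1+0-0=1; pred: 4+0-2=2
Step 5: prey: 1+0-0=1; pred: 2+0-1=1
Step 6: prey: 1+0-0=1; pred: 1+0-0=1
Steps 7-15: state stable at prey=1, pred=1 (no change)
No extinction within 15 steps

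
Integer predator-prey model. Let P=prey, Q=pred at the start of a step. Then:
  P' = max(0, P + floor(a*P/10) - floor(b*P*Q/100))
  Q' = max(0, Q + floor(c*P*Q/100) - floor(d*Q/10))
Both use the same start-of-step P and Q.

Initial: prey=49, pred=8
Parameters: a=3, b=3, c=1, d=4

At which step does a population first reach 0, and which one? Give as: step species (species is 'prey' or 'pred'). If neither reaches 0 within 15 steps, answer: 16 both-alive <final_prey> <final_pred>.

Answer: 16 both-alive 23 5

Derivation:
Step 1: prey: 49+14-11=52; pred: 8+3-3=8
Step 2: prey: 52+15-12=55; pred: 8+4-3=9
Step 3: prey: 55+16-14=57; pred: 9+4-3=10
Step 4: prey: 57+17-17=57; pred: 10+5-4=11
Step 5: prey: 57+17-18=56; pred: 11+6-4=13
Step 6: prey: 56+16-21=51; pred: 13+7-5=15
Step 7: prey: 51+15-22=44; pred: 15+7-6=16
Step 8: prey: 44+13-21=36; pred: 16+7-6=17
Step 9: prey: 36+10-18=28; pred: 17+6-6=17
Step 10: prey: 28+8-14=22; pred: 17+4-6=15
Step 11: prey: 22+6-9=19; pred: 15+3-6=12
Step 12: prey: 19+5-6=18; pred: 12+2-4=10
Step 13: prey: 18+5-5=18; pred: 10+1-4=7
Step 14: prey: 18+5-3=20; pred: 7+1-2=6
Step 15: prey: 20+6-3=23; pred: 6+1-2=5
No extinction within 15 steps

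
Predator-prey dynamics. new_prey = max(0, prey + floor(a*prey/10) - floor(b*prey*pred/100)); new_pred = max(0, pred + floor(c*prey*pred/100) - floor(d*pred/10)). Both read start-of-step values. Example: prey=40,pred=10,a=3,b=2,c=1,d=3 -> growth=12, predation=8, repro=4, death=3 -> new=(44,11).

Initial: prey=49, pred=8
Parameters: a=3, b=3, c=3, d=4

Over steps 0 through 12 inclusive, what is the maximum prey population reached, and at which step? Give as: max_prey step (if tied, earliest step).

Step 1: prey: 49+14-11=52; pred: 8+11-3=16
Step 2: prey: 52+15-24=43; pred: 16+24-6=34
Step 3: prey: 43+12-43=12; pred: 34+43-13=64
Step 4: prey: 12+3-23=0; pred: 64+23-25=62
Step 5: prey: 0+0-0=0; pred: 62+0-24=38
Step 6: prey: 0+0-0=0; pred: 38+0-15=23
Step 7: prey: 0+0-0=0; pred: 23+0-9=14
Step 8: prey: 0+0-0=0; pred: 14+0-5=9
Step 9: prey: 0+0-0=0; pred: 9+0-3=6
Step 10: prey: 0+0-0=0; pred: 6+0-2=4
Step 11: prey: 0+0-0=0; pred: 4+0-1=3
Step 12: prey: 0+0-0=0; pred: 3+0-1=2
Max prey = 52 at step 1

Answer: 52 1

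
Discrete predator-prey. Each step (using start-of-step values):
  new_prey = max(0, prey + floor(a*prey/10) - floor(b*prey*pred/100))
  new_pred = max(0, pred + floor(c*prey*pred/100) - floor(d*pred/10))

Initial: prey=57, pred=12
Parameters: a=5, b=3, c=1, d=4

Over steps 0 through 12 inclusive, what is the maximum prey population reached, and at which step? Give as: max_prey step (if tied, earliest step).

Step 1: prey: 57+28-20=65; pred: 12+6-4=14
Step 2: prey: 65+32-27=70; pred: 14+9-5=18
Step 3: prey: 70+35-37=68; pred: 18+12-7=23
Step 4: prey: 68+34-46=56; pred: 23+15-9=29
Step 5: prey: 56+28-48=36; pred: 29+16-11=34
Step 6: prey: 36+18-36=18; pred: 34+12-13=33
Step 7: prey: 18+9-17=10; pred: 33+5-13=25
Step 8: prey: 10+5-7=8; pred: 25+2-10=17
Step 9: prey: 8+4-4=8; pred: 17+1-6=12
Step 10: prey: 8+4-2=10; pred: 12+0-4=8
Step 11: prey: 10+5-2=13; pred: 8+0-3=5
Step 12: prey: 13+6-1=18; pred: 5+0-2=3
Max prey = 70 at step 2

Answer: 70 2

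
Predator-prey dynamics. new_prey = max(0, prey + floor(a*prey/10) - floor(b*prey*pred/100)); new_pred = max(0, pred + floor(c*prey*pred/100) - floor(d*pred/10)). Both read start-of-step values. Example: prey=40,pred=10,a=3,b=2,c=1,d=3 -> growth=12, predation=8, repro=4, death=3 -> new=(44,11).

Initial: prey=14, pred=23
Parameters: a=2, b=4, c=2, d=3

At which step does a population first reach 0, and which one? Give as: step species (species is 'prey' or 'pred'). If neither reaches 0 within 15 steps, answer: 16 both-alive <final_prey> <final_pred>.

Step 1: prey: 14+2-12=4; pred: 23+6-6=23
Step 2: prey: 4+0-3=1; pred: 23+1-6=18
Step 3: prey: 1+0-0=1; pred: 18+0-5=13
Step 4: prey: 1+0-0=1; pred: 13+0-3=10
Step 5: prey: 1+0-0=1; pred: 10+0-3=7
Step 6: prey: 1+0-0=1; pred: 7+0-2=5
Step 7: prey: 1+0-0=1; pred: 5+0-1=4
Step 8: prey: 1+0-0=1; pred: 4+0-1=3
Step 9: prey: 1+0-0=1; pred: 3+0-0=3
Steps 10-15: state stable at prey=1, pred=3 (no change)
No extinction within 15 steps

Answer: 16 both-alive 1 3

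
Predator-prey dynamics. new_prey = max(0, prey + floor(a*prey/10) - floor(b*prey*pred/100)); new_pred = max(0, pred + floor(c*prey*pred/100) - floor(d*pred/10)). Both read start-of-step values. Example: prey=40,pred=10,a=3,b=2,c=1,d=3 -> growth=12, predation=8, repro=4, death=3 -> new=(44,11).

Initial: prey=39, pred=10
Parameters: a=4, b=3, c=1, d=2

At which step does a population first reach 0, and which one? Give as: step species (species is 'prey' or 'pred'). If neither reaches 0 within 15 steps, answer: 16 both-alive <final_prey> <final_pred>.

Answer: 16 both-alive 4 8

Derivation:
Step 1: prey: 39+15-11=43; pred: 10+3-2=11
Step 2: prey: 43+17-14=46; pred: 11+4-2=13
Step 3: prey: 46+18-17=47; pred: 13+5-2=16
Step 4: prey: 47+18-22=43; pred: 16+7-3=20
Step 5: prey: 43+17-25=35; pred: 20+8-4=24
Step 6: prey: 35+14-25=24; pred: 24+8-4=28
Step 7: prey: 24+9-20=13; pred: 28+6-5=29
Step 8: prey: 13+5-11=7; pred: 29+3-5=27
Step 9: prey: 7+2-5=4; pred: 27+1-5=23
Step 10: prey: 4+1-2=3; pred: 23+0-4=19
Step 11: prey: 3+1-1=3; pred: 19+0-3=16
Step 12: prey: 3+1-1=3; pred: 16+0-3=13
Step 13: prey: 3+1-1=3; pred: 13+0-2=11
Step 14: prey: 3+1-0=4; pred: 11+0-2=9
Step 15: prey: 4+1-1=4; pred: 9+0-1=8
No extinction within 15 steps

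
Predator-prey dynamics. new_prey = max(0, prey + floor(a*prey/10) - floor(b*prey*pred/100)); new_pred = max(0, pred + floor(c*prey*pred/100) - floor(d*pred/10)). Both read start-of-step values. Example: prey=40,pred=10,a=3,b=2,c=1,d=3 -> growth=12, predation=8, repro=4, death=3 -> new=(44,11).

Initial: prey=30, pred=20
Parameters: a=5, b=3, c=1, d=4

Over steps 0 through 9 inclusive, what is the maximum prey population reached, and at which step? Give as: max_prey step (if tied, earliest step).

Answer: 80 9

Derivation:
Step 1: prey: 30+15-18=27; pred: 20+6-8=18
Step 2: prey: 27+13-14=26; pred: 18+4-7=15
Step 3: prey: 26+13-11=28; pred: 15+3-6=12
Step 4: prey: 28+14-10=32; pred: 12+3-4=11
Step 5: prey: 32+16-10=38; pred: 11+3-4=10
Step 6: prey: 38+19-11=46; pred: 10+3-4=9
Step 7: prey: 46+23-12=57; pred: 9+4-3=10
Step 8: prey: 57+28-17=68; pred: 10+5-4=11
Step 9: prey: 68+34-22=80; pred: 11+7-4=14
Max prey = 80 at step 9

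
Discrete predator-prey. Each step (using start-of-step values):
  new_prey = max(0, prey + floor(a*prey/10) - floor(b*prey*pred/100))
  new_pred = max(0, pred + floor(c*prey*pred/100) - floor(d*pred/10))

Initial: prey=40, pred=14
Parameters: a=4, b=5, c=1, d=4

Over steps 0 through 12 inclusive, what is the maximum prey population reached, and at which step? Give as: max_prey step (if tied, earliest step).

Answer: 83 12

Derivation:
Step 1: prey: 40+16-28=28; pred: 14+5-5=14
Step 2: prey: 28+11-19=20; pred: 14+3-5=12
Step 3: prey: 20+8-12=16; pred: 12+2-4=10
Step 4: prey: 16+6-8=14; pred: 10+1-4=7
Step 5: prey: 14+5-4=15; pred: 7+0-2=5
Step 6: prey: 15+6-3=18; pred: 5+0-2=3
Step 7: prey: 18+7-2=23; pred: 3+0-1=2
Step 8: prey: 23+9-2=30; pred: 2+0-0=2
Step 9: prey: 30+12-3=39; pred: 2+0-0=2
Step 10: prey: 39+15-3=51; pred: 2+0-0=2
Step 11: prey: 51+20-5=66; pred: 2+1-0=3
Step 12: prey: 66+26-9=83; pred: 3+1-1=3
Max prey = 83 at step 12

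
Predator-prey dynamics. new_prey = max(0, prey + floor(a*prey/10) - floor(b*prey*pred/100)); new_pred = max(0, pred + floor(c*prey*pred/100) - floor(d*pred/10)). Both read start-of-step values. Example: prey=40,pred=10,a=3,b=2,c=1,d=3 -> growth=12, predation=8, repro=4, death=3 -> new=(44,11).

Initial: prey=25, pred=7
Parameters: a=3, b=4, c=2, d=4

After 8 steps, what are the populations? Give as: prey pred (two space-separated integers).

Answer: 15 7

Derivation:
Step 1: prey: 25+7-7=25; pred: 7+3-2=8
Step 2: prey: 25+7-8=24; pred: 8+4-3=9
Step 3: prey: 24+7-8=23; pred: 9+4-3=10
Step 4: prey: 23+6-9=20; pred: 10+4-4=10
Step 5: prey: 20+6-8=18; pred: 10+4-4=10
Step 6: prey: 18+5-7=16; pred: 10+3-4=9
Step 7: prey: 16+4-5=15; pred: 9+2-3=8
Step 8: prey: 15+4-4=15; pred: 8+2-3=7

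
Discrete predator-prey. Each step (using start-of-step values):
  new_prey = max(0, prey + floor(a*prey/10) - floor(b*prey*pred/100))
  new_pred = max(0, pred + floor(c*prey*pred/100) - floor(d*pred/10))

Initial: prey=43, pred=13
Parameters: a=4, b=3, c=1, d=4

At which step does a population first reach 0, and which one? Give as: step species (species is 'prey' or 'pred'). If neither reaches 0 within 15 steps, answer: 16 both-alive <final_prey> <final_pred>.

Answer: 16 both-alive 44 13

Derivation:
Step 1: prey: 43+17-16=44; pred: 13+5-5=13
Step 2: prey: 44+17-17=44; pred: 13+5-5=13
Steps 3-15: state stable at prey=44, pred=13 (no change)
No extinction within 15 steps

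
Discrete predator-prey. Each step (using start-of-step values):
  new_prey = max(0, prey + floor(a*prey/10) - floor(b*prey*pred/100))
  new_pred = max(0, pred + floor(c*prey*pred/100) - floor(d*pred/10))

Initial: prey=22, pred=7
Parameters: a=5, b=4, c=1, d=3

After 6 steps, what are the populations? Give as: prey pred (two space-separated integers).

Step 1: prey: 22+11-6=27; pred: 7+1-2=6
Step 2: prey: 27+13-6=34; pred: 6+1-1=6
Step 3: prey: 34+17-8=43; pred: 6+2-1=7
Step 4: prey: 43+21-12=52; pred: 7+3-2=8
Step 5: prey: 52+26-16=62; pred: 8+4-2=10
Step 6: prey: 62+31-24=69; pred: 10+6-3=13

Answer: 69 13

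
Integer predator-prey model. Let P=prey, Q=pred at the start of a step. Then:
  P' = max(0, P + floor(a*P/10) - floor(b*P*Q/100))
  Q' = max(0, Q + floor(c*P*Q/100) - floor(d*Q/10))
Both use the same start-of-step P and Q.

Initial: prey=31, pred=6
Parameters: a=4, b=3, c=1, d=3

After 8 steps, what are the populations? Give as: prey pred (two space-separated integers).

Step 1: prey: 31+12-5=38; pred: 6+1-1=6
Step 2: prey: 38+15-6=47; pred: 6+2-1=7
Step 3: prey: 47+18-9=56; pred: 7+3-2=8
Step 4: prey: 56+22-13=65; pred: 8+4-2=10
Step 5: prey: 65+26-19=72; pred: 10+6-3=13
Step 6: prey: 72+28-28=72; pred: 13+9-3=19
Step 7: prey: 72+28-41=59; pred: 19+13-5=27
Step 8: prey: 59+23-47=35; pred: 27+15-8=34

Answer: 35 34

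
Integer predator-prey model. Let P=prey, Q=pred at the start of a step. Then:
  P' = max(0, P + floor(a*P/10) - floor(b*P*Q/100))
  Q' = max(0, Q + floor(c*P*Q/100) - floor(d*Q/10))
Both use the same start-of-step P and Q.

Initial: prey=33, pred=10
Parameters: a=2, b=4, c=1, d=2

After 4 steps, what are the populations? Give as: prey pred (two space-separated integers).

Answer: 12 10

Derivation:
Step 1: prey: 33+6-13=26; pred: 10+3-2=11
Step 2: prey: 26+5-11=20; pred: 11+2-2=11
Step 3: prey: 20+4-8=16; pred: 11+2-2=11
Step 4: prey: 16+3-7=12; pred: 11+1-2=10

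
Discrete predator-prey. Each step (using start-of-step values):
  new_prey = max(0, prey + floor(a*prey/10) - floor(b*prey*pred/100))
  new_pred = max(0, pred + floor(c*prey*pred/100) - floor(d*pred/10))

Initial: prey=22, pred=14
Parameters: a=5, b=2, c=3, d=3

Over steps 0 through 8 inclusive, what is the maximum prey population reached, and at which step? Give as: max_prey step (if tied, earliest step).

Step 1: prey: 22+11-6=27; pred: 14+9-4=19
Step 2: prey: 27+13-10=30; pred: 19+15-5=29
Step 3: prey: 30+15-17=28; pred: 29+26-8=47
Step 4: prey: 28+14-26=16; pred: 47+39-14=72
Step 5: prey: 16+8-23=1; pred: 72+34-21=85
Step 6: prey: 1+0-1=0; pred: 85+2-25=62
Step 7: prey: 0+0-0=0; pred: 62+0-18=44
Step 8: prey: 0+0-0=0; pred: 44+0-13=31
Max prey = 30 at step 2

Answer: 30 2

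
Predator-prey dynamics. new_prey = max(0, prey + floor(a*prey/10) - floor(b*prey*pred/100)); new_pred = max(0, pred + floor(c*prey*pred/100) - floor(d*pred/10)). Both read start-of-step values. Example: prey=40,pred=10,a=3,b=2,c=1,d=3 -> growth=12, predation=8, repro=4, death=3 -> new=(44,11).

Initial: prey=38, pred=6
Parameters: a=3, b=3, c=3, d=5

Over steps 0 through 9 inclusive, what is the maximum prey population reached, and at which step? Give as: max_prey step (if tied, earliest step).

Step 1: prey: 38+11-6=43; pred: 6+6-3=9
Step 2: prey: 43+12-11=44; pred: 9+11-4=16
Step 3: prey: 44+13-21=36; pred: 16+21-8=29
Step 4: prey: 36+10-31=15; pred: 29+31-14=46
Step 5: prey: 15+4-20=0; pred: 46+20-23=43
Step 6: prey: 0+0-0=0; pred: 43+0-21=22
Step 7: prey: 0+0-0=0; pred: 22+0-11=11
Step 8: prey: 0+0-0=0; pred: 11+0-5=6
Step 9: prey: 0+0-0=0; pred: 6+0-3=3
Max prey = 44 at step 2

Answer: 44 2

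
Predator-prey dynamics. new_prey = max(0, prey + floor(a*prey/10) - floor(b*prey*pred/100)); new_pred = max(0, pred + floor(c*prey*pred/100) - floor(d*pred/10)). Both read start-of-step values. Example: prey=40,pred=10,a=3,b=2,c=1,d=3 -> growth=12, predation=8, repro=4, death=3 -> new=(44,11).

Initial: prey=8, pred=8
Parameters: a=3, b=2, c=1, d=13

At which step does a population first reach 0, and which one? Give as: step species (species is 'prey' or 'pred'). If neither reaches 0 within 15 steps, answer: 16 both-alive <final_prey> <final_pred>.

Answer: 1 pred

Derivation:
Step 1: prey: 8+2-1=9; pred: 8+0-10=0
First extinction: pred at step 1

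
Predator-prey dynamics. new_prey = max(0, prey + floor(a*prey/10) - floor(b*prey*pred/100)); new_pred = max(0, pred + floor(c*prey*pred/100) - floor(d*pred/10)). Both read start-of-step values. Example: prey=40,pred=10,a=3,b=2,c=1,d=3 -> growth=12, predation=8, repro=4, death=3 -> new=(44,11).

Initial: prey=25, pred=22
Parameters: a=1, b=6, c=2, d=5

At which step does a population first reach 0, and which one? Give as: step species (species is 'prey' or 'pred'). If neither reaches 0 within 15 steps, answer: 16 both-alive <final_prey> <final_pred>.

Step 1: prey: 25+2-33=0; pred: 22+11-11=22
First extinction: prey at step 1

Answer: 1 prey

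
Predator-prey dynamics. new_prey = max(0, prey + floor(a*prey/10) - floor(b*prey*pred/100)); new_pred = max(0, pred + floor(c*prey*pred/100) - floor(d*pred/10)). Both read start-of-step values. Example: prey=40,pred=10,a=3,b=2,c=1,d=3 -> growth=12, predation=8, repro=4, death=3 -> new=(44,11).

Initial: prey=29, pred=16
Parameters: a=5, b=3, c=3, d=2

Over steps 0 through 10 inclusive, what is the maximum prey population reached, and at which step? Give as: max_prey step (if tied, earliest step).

Answer: 30 1

Derivation:
Step 1: prey: 29+14-13=30; pred: 16+13-3=26
Step 2: prey: 30+15-23=22; pred: 26+23-5=44
Step 3: prey: 22+11-29=4; pred: 44+29-8=65
Step 4: prey: 4+2-7=0; pred: 65+7-13=59
Step 5: prey: 0+0-0=0; pred: 59+0-11=48
Step 6: prey: 0+0-0=0; pred: 48+0-9=39
Step 7: prey: 0+0-0=0; pred: 39+0-7=32
Step 8: prey: 0+0-0=0; pred: 32+0-6=26
Step 9: prey: 0+0-0=0; pred: 26+0-5=21
Step 10: prey: 0+0-0=0; pred: 21+0-4=17
Max prey = 30 at step 1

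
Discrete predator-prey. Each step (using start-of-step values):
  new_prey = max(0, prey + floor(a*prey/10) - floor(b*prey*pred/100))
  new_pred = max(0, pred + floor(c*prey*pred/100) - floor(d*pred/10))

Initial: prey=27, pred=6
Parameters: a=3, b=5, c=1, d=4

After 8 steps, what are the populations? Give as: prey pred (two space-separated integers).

Answer: 50 4

Derivation:
Step 1: prey: 27+8-8=27; pred: 6+1-2=5
Step 2: prey: 27+8-6=29; pred: 5+1-2=4
Step 3: prey: 29+8-5=32; pred: 4+1-1=4
Step 4: prey: 32+9-6=35; pred: 4+1-1=4
Step 5: prey: 35+10-7=38; pred: 4+1-1=4
Step 6: prey: 38+11-7=42; pred: 4+1-1=4
Step 7: prey: 42+12-8=46; pred: 4+1-1=4
Step 8: prey: 46+13-9=50; pred: 4+1-1=4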